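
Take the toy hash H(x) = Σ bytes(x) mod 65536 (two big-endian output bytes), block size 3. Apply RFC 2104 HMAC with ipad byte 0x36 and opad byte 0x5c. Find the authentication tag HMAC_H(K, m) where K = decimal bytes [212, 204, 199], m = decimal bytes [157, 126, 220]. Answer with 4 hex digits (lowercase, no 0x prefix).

Key decimal bytes [212, 204, 199] = d4 cc c7 is exactly B = 3 bytes: K' = d4 cc c7.
K' ⊕ ipad = e2 fa f1.  K' ⊕ opad = 88 90 9b.
Inner input = (K'⊕ipad) ∥ m = e2 fa f1 ∥ 9d 7e dc.
Inner hash: sum = 226+250+241+157+126+220 = 1220 → 04 c4.
Outer input = (K'⊕opad) ∥ inner = 88 90 9b ∥ 04 c4.
Outer hash (tag): sum = 136+144+155+4+196 = 635 → 02 7b.

027b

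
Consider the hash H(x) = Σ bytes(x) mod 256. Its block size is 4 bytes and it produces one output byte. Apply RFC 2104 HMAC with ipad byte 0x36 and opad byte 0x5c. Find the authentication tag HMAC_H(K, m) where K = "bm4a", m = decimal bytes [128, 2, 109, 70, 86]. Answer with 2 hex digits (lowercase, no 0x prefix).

a7

Key "bm4a" = 62 6d 34 61 is exactly B = 4 bytes: K' = 62 6d 34 61.
K' ⊕ ipad = 54 5b 02 57.  K' ⊕ opad = 3e 31 68 3d.
Inner input = (K'⊕ipad) ∥ m = 54 5b 02 57 ∥ 80 02 6d 46 56.
Inner hash: sum = 84+91+2+87+128+2+109+70+86 = 659; mod 256 = 147 → 93.
Outer input = (K'⊕opad) ∥ inner = 3e 31 68 3d ∥ 93.
Outer hash (tag): sum = 62+49+104+61+147 = 423; mod 256 = 167 → a7.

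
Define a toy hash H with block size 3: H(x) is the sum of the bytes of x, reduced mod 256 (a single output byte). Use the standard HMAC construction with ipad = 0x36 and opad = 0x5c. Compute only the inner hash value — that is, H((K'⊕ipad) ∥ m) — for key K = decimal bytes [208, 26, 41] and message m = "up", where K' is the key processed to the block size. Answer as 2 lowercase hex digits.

16

Key decimal bytes [208, 26, 41] = d0 1a 29 is exactly B = 3 bytes: K' = d0 1a 29.
K' ⊕ ipad = e6 2c 1f.
Inner input = e6 2c 1f ∥ 75 70.
Inner hash: sum = 230+44+31+117+112 = 534; mod 256 = 22 → 16.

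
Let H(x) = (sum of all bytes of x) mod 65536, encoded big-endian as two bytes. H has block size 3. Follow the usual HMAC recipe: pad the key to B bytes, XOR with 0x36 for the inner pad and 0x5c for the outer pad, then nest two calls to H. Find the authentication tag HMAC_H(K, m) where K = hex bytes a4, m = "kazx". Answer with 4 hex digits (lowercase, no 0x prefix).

Key hex bytes a4 is 1 byte ≤ B = 3; zero-pad to 3 bytes: K' = a4 00 00.
K' ⊕ ipad = 92 36 36.  K' ⊕ opad = f8 5c 5c.
Inner input = (K'⊕ipad) ∥ m = 92 36 36 ∥ 6b 61 7a 78.
Inner hash: sum = 146+54+54+107+97+122+120 = 700 → 02 bc.
Outer input = (K'⊕opad) ∥ inner = f8 5c 5c ∥ 02 bc.
Outer hash (tag): sum = 248+92+92+2+188 = 622 → 02 6e.

026e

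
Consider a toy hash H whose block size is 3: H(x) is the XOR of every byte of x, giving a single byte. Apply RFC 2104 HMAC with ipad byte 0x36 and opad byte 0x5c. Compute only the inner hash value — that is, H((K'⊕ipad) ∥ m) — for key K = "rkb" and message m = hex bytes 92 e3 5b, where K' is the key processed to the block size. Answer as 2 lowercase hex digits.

67

Key "rkb" = 72 6b 62 is exactly B = 3 bytes: K' = 72 6b 62.
K' ⊕ ipad = 44 5d 54.
Inner input = 44 5d 54 ∥ 92 e3 5b.
Inner hash: XOR 44⊕5d⊕54⊕92⊕e3⊕5b = 67.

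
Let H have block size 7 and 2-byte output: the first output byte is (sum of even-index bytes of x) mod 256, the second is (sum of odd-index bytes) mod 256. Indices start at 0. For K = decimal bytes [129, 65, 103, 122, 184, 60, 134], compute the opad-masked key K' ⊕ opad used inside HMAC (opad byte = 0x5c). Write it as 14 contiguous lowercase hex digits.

dd1d3b26e460da

Key decimal bytes [129, 65, 103, 122, 184, 60, 134] = 81 41 67 7a b8 3c 86 is exactly B = 7 bytes: K' = 81 41 67 7a b8 3c 86.
XOR each byte with 0x5c: 81⊕5c=dd, 41⊕5c=1d, 67⊕5c=3b, 7a⊕5c=26, b8⊕5c=e4, 3c⊕5c=60, 86⊕5c=da.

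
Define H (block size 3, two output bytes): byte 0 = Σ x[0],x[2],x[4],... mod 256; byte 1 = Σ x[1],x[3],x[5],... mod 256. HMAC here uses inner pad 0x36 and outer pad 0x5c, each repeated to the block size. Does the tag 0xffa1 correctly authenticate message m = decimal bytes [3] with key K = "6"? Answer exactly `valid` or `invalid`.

invalid

Key "6" = 36 is 1 byte ≤ B = 3; zero-pad to 3 bytes: K' = 36 00 00.
K' ⊕ ipad = 00 36 36; K' ⊕ opad = 6a 5c 5c.
Inner hash: even-index sum = 54 mod 256 = 54; odd-index sum = 57 mod 256 = 57 → 36 39.
Outer hash (recomputed tag): even-index sum = 255 mod 256 = 255; odd-index sum = 146 mod 256 = 146 → ff 92.
Recomputed tag = ff92; claimed = ffa1 → mismatch.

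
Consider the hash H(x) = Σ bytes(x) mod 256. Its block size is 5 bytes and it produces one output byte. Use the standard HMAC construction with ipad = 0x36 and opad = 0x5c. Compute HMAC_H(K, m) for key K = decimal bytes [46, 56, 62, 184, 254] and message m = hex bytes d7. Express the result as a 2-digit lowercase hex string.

19

Key decimal bytes [46, 56, 62, 184, 254] = 2e 38 3e b8 fe is exactly B = 5 bytes: K' = 2e 38 3e b8 fe.
K' ⊕ ipad = 18 0e 08 8e c8.  K' ⊕ opad = 72 64 62 e4 a2.
Inner input = (K'⊕ipad) ∥ m = 18 0e 08 8e c8 ∥ d7.
Inner hash: sum = 24+14+8+142+200+215 = 603; mod 256 = 91 → 5b.
Outer input = (K'⊕opad) ∥ inner = 72 64 62 e4 a2 ∥ 5b.
Outer hash (tag): sum = 114+100+98+228+162+91 = 793; mod 256 = 25 → 19.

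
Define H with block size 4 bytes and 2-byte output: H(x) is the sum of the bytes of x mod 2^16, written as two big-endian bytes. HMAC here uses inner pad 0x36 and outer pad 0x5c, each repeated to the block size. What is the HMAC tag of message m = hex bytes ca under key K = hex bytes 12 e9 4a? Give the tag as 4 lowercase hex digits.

Key hex bytes 12 e9 4a is 3 bytes ≤ B = 4; zero-pad to 4 bytes: K' = 12 e9 4a 00.
K' ⊕ ipad = 24 df 7c 36.  K' ⊕ opad = 4e b5 16 5c.
Inner input = (K'⊕ipad) ∥ m = 24 df 7c 36 ∥ ca.
Inner hash: sum = 36+223+124+54+202 = 639 → 02 7f.
Outer input = (K'⊕opad) ∥ inner = 4e b5 16 5c ∥ 02 7f.
Outer hash (tag): sum = 78+181+22+92+2+127 = 502 → 01 f6.

01f6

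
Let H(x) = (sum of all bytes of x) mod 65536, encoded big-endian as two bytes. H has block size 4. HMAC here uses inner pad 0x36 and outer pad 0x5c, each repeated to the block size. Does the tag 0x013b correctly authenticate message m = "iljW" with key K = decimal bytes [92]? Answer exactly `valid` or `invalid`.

invalid

Key decimal bytes [92] = 5c is 1 byte ≤ B = 4; zero-pad to 4 bytes: K' = 5c 00 00 00.
K' ⊕ ipad = 6a 36 36 36; K' ⊕ opad = 00 5c 5c 5c.
Inner hash: sum = 106+54+54+54+105+108+106+87 = 674 → 02 a2.
Outer hash (recomputed tag): sum = 0+92+92+92+2+162 = 440 → 01 b8.
Recomputed tag = 01b8; claimed = 013b → mismatch.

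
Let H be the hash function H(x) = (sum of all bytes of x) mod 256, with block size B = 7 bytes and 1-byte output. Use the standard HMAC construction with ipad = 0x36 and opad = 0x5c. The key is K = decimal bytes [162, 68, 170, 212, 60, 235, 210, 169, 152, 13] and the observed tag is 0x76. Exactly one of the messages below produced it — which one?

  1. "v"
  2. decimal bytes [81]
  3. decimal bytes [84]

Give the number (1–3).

1

Key decimal bytes [162, 68, 170, 212, 60, 235, 210, 169, 152, 13] = a2 44 aa d4 3c eb d2 a9 98 0d is 10 bytes > B = 7, so hash it first: H(key) = ab, then zero-pad to 7 bytes: K' = ab 00 00 00 00 00 00.
K' ⊕ ipad = 9d 36 36 36 36 36 36; K' ⊕ opad = f7 5c 5c 5c 5c 5c 5c.
m1: inner = H(9d 36 36 36 36 36 36 76) = 57; tag = H(f7 5c 5c 5c 5c 5c 5c 57) = 76 ← matches
m2: inner = H(9d 36 36 36 36 36 36 51) = 32; tag = H(f7 5c 5c 5c 5c 5c 5c 32) = 51
m3: inner = H(9d 36 36 36 36 36 36 54) = 35; tag = H(f7 5c 5c 5c 5c 5c 5c 35) = 54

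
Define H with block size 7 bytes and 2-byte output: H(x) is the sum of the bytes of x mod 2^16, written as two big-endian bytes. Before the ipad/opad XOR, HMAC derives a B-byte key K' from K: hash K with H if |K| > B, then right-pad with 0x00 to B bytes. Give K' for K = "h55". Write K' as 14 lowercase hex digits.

Key "h55" = 68 35 35 is 3 bytes ≤ B = 7; zero-pad to 7 bytes: K' = 68 35 35 00 00 00 00.

68353500000000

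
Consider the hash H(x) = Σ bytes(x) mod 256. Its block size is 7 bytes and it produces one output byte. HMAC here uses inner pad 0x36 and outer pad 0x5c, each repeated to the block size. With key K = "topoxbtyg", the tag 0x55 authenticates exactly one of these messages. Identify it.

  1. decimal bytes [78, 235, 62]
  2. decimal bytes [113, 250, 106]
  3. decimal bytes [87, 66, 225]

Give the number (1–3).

Key "topoxbtyg" = 74 6f 70 6f 78 62 74 79 67 is 9 bytes > B = 7, so hash it first: H(key) = f0, then zero-pad to 7 bytes: K' = f0 00 00 00 00 00 00.
K' ⊕ ipad = c6 36 36 36 36 36 36; K' ⊕ opad = ac 5c 5c 5c 5c 5c 5c.
m1: inner = H(c6 36 36 36 36 36 36 4e eb 3e) = 81; tag = H(ac 5c 5c 5c 5c 5c 5c 81) = 55 ← matches
m2: inner = H(c6 36 36 36 36 36 36 71 fa 6a) = df; tag = H(ac 5c 5c 5c 5c 5c 5c df) = b3
m3: inner = H(c6 36 36 36 36 36 36 57 42 e1) = 84; tag = H(ac 5c 5c 5c 5c 5c 5c 84) = 58

1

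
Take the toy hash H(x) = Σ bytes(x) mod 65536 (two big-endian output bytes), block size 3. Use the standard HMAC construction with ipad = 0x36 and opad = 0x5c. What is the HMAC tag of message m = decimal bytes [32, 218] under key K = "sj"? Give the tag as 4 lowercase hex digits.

0193

Key "sj" = 73 6a is 2 bytes ≤ B = 3; zero-pad to 3 bytes: K' = 73 6a 00.
K' ⊕ ipad = 45 5c 36.  K' ⊕ opad = 2f 36 5c.
Inner input = (K'⊕ipad) ∥ m = 45 5c 36 ∥ 20 da.
Inner hash: sum = 69+92+54+32+218 = 465 → 01 d1.
Outer input = (K'⊕opad) ∥ inner = 2f 36 5c ∥ 01 d1.
Outer hash (tag): sum = 47+54+92+1+209 = 403 → 01 93.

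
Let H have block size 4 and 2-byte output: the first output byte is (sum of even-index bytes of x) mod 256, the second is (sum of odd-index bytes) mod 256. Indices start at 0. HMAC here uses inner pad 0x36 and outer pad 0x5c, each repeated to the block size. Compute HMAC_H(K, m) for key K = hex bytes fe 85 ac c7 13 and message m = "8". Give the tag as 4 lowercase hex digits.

Key hex bytes fe 85 ac c7 13 is 5 bytes > B = 4, so hash it first: H(key) = bd 4c, then zero-pad to 4 bytes: K' = bd 4c 00 00.
K' ⊕ ipad = 8b 7a 36 36.  K' ⊕ opad = e1 10 5c 5c.
Inner input = (K'⊕ipad) ∥ m = 8b 7a 36 36 ∥ 38.
Inner hash: even-index sum = 249 mod 256 = 249; odd-index sum = 176 mod 256 = 176 → f9 b0.
Outer input = (K'⊕opad) ∥ inner = e1 10 5c 5c ∥ f9 b0.
Outer hash (tag): even-index sum = 566 mod 256 = 54; odd-index sum = 284 mod 256 = 28 → 36 1c.

361c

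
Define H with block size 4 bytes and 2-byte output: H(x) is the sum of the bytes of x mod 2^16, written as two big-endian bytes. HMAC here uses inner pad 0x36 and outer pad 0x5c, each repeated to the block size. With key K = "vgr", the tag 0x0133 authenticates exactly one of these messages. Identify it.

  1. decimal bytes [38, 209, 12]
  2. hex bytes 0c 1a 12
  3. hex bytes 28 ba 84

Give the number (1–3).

Key "vgr" = 76 67 72 is 3 bytes ≤ B = 4; zero-pad to 4 bytes: K' = 76 67 72 00.
K' ⊕ ipad = 40 51 44 36; K' ⊕ opad = 2a 3b 2e 5c.
m1: inner = H(40 51 44 36 26 d1 0c) = 02 0e; tag = H(2a 3b 2e 5c 02 0e) = 00ff
m2: inner = H(40 51 44 36 0c 1a 12) = 01 43; tag = H(2a 3b 2e 5c 01 43) = 0133 ← matches
m3: inner = H(40 51 44 36 28 ba 84) = 02 71; tag = H(2a 3b 2e 5c 02 71) = 0162

2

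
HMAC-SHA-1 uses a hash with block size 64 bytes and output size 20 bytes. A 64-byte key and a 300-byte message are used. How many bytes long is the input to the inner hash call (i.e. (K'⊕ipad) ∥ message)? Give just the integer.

Key is 64 ≤ 64 bytes, zero-padded: |K'| = 64.
Inner input = (K'⊕ipad) ∥ m → 64 + 300 = 364 bytes.

364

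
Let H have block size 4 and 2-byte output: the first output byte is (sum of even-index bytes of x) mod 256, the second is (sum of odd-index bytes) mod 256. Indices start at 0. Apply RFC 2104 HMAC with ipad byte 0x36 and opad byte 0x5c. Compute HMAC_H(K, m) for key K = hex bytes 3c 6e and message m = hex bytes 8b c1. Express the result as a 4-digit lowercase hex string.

Key hex bytes 3c 6e is 2 bytes ≤ B = 4; zero-pad to 4 bytes: K' = 3c 6e 00 00.
K' ⊕ ipad = 0a 58 36 36.  K' ⊕ opad = 60 32 5c 5c.
Inner input = (K'⊕ipad) ∥ m = 0a 58 36 36 ∥ 8b c1.
Inner hash: even-index sum = 203 mod 256 = 203; odd-index sum = 335 mod 256 = 79 → cb 4f.
Outer input = (K'⊕opad) ∥ inner = 60 32 5c 5c ∥ cb 4f.
Outer hash (tag): even-index sum = 391 mod 256 = 135; odd-index sum = 221 mod 256 = 221 → 87 dd.

87dd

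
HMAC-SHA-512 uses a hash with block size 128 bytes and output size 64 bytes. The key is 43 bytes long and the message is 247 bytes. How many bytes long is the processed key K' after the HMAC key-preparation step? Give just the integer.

Key is 43 ≤ 128 bytes, zero-padded: |K'| = 128.

128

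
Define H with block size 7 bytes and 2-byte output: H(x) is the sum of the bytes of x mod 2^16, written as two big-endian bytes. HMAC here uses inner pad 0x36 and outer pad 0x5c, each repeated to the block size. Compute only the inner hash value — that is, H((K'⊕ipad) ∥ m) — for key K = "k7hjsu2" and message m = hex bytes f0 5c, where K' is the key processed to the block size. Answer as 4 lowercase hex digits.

02f0

Key "k7hjsu2" = 6b 37 68 6a 73 75 32 is exactly B = 7 bytes: K' = 6b 37 68 6a 73 75 32.
K' ⊕ ipad = 5d 01 5e 5c 45 43 04.
Inner input = 5d 01 5e 5c 45 43 04 ∥ f0 5c.
Inner hash: sum = 93+1+94+92+69+67+4+240+92 = 752 → 02 f0.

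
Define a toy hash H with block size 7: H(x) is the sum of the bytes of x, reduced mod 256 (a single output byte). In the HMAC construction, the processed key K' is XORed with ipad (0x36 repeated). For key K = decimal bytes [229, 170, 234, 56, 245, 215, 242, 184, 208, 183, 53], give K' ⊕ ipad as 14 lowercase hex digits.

Key decimal bytes [229, 170, 234, 56, 245, 215, 242, 184, 208, 183, 53] = e5 aa ea 38 f5 d7 f2 b8 d0 b7 35 is 11 bytes > B = 7, so hash it first: H(key) = e3, then zero-pad to 7 bytes: K' = e3 00 00 00 00 00 00.
XOR each byte with 0x36: e3⊕36=d5, 00⊕36=36, 00⊕36=36, 00⊕36=36, 00⊕36=36, 00⊕36=36, 00⊕36=36.

d5363636363636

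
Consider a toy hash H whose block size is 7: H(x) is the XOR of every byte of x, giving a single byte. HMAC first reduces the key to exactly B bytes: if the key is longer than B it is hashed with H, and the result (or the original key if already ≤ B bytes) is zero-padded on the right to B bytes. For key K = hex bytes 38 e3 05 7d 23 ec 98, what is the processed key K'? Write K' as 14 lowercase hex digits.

Key hex bytes 38 e3 05 7d 23 ec 98 is exactly B = 7 bytes: K' = 38 e3 05 7d 23 ec 98.

38e3057d23ec98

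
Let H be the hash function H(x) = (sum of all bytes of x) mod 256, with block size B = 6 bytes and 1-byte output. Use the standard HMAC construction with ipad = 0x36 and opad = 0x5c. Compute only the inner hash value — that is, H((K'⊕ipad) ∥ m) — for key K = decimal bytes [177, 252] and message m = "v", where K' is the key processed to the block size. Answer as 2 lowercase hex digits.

9f

Key decimal bytes [177, 252] = b1 fc is 2 bytes ≤ B = 6; zero-pad to 6 bytes: K' = b1 fc 00 00 00 00.
K' ⊕ ipad = 87 ca 36 36 36 36.
Inner input = 87 ca 36 36 36 36 ∥ 76.
Inner hash: sum = 135+202+54+54+54+54+118 = 671; mod 256 = 159 → 9f.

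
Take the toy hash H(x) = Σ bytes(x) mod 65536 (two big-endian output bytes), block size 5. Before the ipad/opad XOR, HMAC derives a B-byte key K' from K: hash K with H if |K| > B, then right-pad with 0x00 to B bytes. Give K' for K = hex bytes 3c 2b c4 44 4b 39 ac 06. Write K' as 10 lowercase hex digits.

02a5000000

|K| = 8 > B = 5, so first hash the key.
H(K): sum = 60+43+196+68+75+57+172+6 = 677 → 02 a5.
Zero-pad H(K) = 02 a5 to 5 bytes: K' = 02 a5 00 00 00.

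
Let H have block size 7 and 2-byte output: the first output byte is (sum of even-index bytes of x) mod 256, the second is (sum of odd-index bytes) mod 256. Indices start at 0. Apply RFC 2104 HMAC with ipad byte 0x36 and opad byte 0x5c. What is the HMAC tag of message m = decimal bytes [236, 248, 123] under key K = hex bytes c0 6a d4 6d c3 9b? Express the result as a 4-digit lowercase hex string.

Key hex bytes c0 6a d4 6d c3 9b is 6 bytes ≤ B = 7; zero-pad to 7 bytes: K' = c0 6a d4 6d c3 9b 00.
K' ⊕ ipad = f6 5c e2 5b f5 ad 36.  K' ⊕ opad = 9c 36 88 31 9f c7 5c.
Inner input = (K'⊕ipad) ∥ m = f6 5c e2 5b f5 ad 36 ∥ ec f8 7b.
Inner hash: even-index sum = 1019 mod 256 = 251; odd-index sum = 715 mod 256 = 203 → fb cb.
Outer input = (K'⊕opad) ∥ inner = 9c 36 88 31 9f c7 5c ∥ fb cb.
Outer hash (tag): even-index sum = 746 mod 256 = 234; odd-index sum = 553 mod 256 = 41 → ea 29.

ea29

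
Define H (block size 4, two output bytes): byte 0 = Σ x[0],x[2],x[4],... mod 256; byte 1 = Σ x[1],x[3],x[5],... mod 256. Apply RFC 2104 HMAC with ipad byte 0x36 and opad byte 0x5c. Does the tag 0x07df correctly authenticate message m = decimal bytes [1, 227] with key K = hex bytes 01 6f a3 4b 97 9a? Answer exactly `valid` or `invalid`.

Key hex bytes 01 6f a3 4b 97 9a is 6 bytes > B = 4, so hash it first: H(key) = 3b 54, then zero-pad to 4 bytes: K' = 3b 54 00 00.
K' ⊕ ipad = 0d 62 36 36; K' ⊕ opad = 67 08 5c 5c.
Inner hash: even-index sum = 68 mod 256 = 68; odd-index sum = 379 mod 256 = 123 → 44 7b.
Outer hash (recomputed tag): even-index sum = 263 mod 256 = 7; odd-index sum = 223 mod 256 = 223 → 07 df.
Recomputed tag = 07df; claimed = 07df → match.

valid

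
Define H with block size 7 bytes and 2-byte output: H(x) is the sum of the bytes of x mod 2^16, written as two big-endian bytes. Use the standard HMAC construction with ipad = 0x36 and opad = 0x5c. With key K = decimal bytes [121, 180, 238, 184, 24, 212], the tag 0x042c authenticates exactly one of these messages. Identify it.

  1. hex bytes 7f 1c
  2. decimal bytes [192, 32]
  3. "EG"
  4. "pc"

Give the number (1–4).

Key decimal bytes [121, 180, 238, 184, 24, 212] = 79 b4 ee b8 18 d4 is 6 bytes ≤ B = 7; zero-pad to 7 bytes: K' = 79 b4 ee b8 18 d4 00.
K' ⊕ ipad = 4f 82 d8 8e 2e e2 36; K' ⊕ opad = 25 e8 b2 e4 44 88 5c.
m1: inner = H(4f 82 d8 8e 2e e2 36 7f 1c) = 04 18; tag = H(25 e8 b2 e4 44 88 5c 04 18) = 03e7
m2: inner = H(4f 82 d8 8e 2e e2 36 c0 20) = 04 5d; tag = H(25 e8 b2 e4 44 88 5c 04 5d) = 042c ← matches
m3: inner = H(4f 82 d8 8e 2e e2 36 45 47) = 04 09; tag = H(25 e8 b2 e4 44 88 5c 04 09) = 03d8
m4: inner = H(4f 82 d8 8e 2e e2 36 70 63) = 04 50; tag = H(25 e8 b2 e4 44 88 5c 04 50) = 041f

2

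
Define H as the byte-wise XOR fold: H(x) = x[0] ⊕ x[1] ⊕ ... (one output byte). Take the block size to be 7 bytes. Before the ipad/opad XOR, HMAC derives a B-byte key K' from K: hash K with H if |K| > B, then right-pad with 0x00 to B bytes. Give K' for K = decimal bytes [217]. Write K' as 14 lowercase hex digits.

d9000000000000

Key decimal bytes [217] = d9 is 1 byte ≤ B = 7; zero-pad to 7 bytes: K' = d9 00 00 00 00 00 00.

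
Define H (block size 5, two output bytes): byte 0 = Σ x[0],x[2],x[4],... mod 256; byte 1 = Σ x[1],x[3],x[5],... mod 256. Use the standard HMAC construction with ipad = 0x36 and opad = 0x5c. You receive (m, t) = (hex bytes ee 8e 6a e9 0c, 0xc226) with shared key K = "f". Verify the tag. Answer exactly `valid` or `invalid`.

invalid

Key "f" = 66 is 1 byte ≤ B = 5; zero-pad to 5 bytes: K' = 66 00 00 00 00.
K' ⊕ ipad = 50 36 36 36 36; K' ⊕ opad = 3a 5c 5c 5c 5c.
Inner hash: even-index sum = 563 mod 256 = 51; odd-index sum = 464 mod 256 = 208 → 33 d0.
Outer hash (recomputed tag): even-index sum = 450 mod 256 = 194; odd-index sum = 235 mod 256 = 235 → c2 eb.
Recomputed tag = c2eb; claimed = c226 → mismatch.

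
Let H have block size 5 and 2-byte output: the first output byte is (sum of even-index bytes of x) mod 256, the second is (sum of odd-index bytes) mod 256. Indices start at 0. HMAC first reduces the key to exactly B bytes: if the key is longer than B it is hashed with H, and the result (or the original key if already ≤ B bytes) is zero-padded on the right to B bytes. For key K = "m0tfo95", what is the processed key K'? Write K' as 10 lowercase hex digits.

85cf000000

|K| = 7 > B = 5, so first hash the key.
H(K): even-index sum = 389 mod 256 = 133; odd-index sum = 207 mod 256 = 207 → 85 cf.
Zero-pad H(K) = 85 cf to 5 bytes: K' = 85 cf 00 00 00.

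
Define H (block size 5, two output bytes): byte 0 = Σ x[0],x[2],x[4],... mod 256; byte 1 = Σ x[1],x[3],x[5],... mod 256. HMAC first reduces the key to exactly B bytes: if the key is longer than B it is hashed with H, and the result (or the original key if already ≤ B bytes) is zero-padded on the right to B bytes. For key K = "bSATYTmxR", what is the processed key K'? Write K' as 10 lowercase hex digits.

|K| = 9 > B = 5, so first hash the key.
H(K): even-index sum = 443 mod 256 = 187; odd-index sum = 371 mod 256 = 115 → bb 73.
Zero-pad H(K) = bb 73 to 5 bytes: K' = bb 73 00 00 00.

bb73000000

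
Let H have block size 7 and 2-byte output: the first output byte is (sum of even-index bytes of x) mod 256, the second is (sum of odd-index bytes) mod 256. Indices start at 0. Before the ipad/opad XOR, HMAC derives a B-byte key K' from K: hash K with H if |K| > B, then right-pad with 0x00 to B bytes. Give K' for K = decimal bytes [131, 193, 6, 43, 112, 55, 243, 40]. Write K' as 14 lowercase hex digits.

|K| = 8 > B = 7, so first hash the key.
H(K): even-index sum = 492 mod 256 = 236; odd-index sum = 331 mod 256 = 75 → ec 4b.
Zero-pad H(K) = ec 4b to 7 bytes: K' = ec 4b 00 00 00 00 00.

ec4b0000000000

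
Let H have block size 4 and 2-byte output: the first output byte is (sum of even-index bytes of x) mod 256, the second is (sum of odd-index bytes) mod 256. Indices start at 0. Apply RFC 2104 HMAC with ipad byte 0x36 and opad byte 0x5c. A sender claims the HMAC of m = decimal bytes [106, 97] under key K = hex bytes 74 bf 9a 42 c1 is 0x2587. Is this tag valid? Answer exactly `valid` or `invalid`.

Key hex bytes 74 bf 9a 42 c1 is 5 bytes > B = 4, so hash it first: H(key) = cf 01, then zero-pad to 4 bytes: K' = cf 01 00 00.
K' ⊕ ipad = f9 37 36 36; K' ⊕ opad = 93 5d 5c 5c.
Inner hash: even-index sum = 409 mod 256 = 153; odd-index sum = 206 mod 256 = 206 → 99 ce.
Outer hash (recomputed tag): even-index sum = 392 mod 256 = 136; odd-index sum = 391 mod 256 = 135 → 88 87.
Recomputed tag = 8887; claimed = 2587 → mismatch.

invalid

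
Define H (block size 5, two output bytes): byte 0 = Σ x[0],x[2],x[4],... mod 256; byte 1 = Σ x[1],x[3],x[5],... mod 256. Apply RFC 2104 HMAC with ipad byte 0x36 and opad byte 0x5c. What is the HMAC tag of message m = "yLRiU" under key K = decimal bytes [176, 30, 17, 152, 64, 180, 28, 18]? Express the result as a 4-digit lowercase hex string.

99c8

Key decimal bytes [176, 30, 17, 152, 64, 180, 28, 18] = b0 1e 11 98 40 b4 1c 12 is 8 bytes > B = 5, so hash it first: H(key) = 1d 7c, then zero-pad to 5 bytes: K' = 1d 7c 00 00 00.
K' ⊕ ipad = 2b 4a 36 36 36.  K' ⊕ opad = 41 20 5c 5c 5c.
Inner input = (K'⊕ipad) ∥ m = 2b 4a 36 36 36 ∥ 79 4c 52 69 55.
Inner hash: even-index sum = 332 mod 256 = 76; odd-index sum = 416 mod 256 = 160 → 4c a0.
Outer input = (K'⊕opad) ∥ inner = 41 20 5c 5c 5c ∥ 4c a0.
Outer hash (tag): even-index sum = 409 mod 256 = 153; odd-index sum = 200 mod 256 = 200 → 99 c8.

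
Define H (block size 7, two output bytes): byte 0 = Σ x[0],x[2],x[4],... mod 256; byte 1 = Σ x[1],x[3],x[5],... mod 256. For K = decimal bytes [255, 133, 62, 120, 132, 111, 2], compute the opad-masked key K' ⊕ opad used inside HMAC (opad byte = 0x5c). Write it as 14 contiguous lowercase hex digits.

a3d96224d8335e

Key decimal bytes [255, 133, 62, 120, 132, 111, 2] = ff 85 3e 78 84 6f 02 is exactly B = 7 bytes: K' = ff 85 3e 78 84 6f 02.
XOR each byte with 0x5c: ff⊕5c=a3, 85⊕5c=d9, 3e⊕5c=62, 78⊕5c=24, 84⊕5c=d8, 6f⊕5c=33, 02⊕5c=5e.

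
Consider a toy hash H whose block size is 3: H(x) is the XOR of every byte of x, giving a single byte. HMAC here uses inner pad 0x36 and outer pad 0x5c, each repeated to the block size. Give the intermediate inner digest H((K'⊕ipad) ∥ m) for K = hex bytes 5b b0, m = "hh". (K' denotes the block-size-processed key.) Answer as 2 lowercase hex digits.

dd

Key hex bytes 5b b0 is 2 bytes ≤ B = 3; zero-pad to 3 bytes: K' = 5b b0 00.
K' ⊕ ipad = 6d 86 36.
Inner input = 6d 86 36 ∥ 68 68.
Inner hash: XOR 6d⊕86⊕36⊕68⊕68 = dd.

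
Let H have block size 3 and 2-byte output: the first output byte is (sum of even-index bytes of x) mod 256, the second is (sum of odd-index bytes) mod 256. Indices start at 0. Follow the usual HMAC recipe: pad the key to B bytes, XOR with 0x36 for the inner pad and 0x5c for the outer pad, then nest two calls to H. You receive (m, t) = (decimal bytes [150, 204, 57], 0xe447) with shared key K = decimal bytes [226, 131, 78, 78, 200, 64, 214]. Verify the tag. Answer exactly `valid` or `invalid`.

valid

Key decimal bytes [226, 131, 78, 78, 200, 64, 214] = e2 83 4e 4e c8 40 d6 is 7 bytes > B = 3, so hash it first: H(key) = ce 11, then zero-pad to 3 bytes: K' = ce 11 00.
K' ⊕ ipad = f8 27 36; K' ⊕ opad = 92 4d 5c.
Inner hash: even-index sum = 506 mod 256 = 250; odd-index sum = 246 mod 256 = 246 → fa f6.
Outer hash (recomputed tag): even-index sum = 484 mod 256 = 228; odd-index sum = 327 mod 256 = 71 → e4 47.
Recomputed tag = e447; claimed = e447 → match.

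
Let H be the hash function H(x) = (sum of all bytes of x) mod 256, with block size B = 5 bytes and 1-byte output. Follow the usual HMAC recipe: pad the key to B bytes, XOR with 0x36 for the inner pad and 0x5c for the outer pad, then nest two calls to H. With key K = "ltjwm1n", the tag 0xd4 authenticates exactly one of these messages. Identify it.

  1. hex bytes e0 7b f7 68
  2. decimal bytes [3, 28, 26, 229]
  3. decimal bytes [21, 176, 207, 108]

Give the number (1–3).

Key "ltjwm1n" = 6c 74 6a 77 6d 31 6e is 7 bytes > B = 5, so hash it first: H(key) = cd, then zero-pad to 5 bytes: K' = cd 00 00 00 00.
K' ⊕ ipad = fb 36 36 36 36; K' ⊕ opad = 91 5c 5c 5c 5c.
m1: inner = H(fb 36 36 36 36 e0 7b f7 68) = 8d; tag = H(91 5c 5c 5c 5c 8d) = 8e
m2: inner = H(fb 36 36 36 36 03 1c 1a e5) = f1; tag = H(91 5c 5c 5c 5c f1) = f2
m3: inner = H(fb 36 36 36 36 15 b0 cf 6c) = d3; tag = H(91 5c 5c 5c 5c d3) = d4 ← matches

3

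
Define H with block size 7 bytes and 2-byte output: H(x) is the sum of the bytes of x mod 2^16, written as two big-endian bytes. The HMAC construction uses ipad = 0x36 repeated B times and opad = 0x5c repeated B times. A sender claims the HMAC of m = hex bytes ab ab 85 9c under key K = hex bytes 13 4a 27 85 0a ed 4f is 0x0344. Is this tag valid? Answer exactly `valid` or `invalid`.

Key hex bytes 13 4a 27 85 0a ed 4f is exactly B = 7 bytes: K' = 13 4a 27 85 0a ed 4f.
K' ⊕ ipad = 25 7c 11 b3 3c db 79; K' ⊕ opad = 4f 16 7b d9 56 b1 13.
Inner hash: sum = 37+124+17+179+60+219+121+171+171+133+156 = 1388 → 05 6c.
Outer hash (recomputed tag): sum = 79+22+123+217+86+177+19+5+108 = 836 → 03 44.
Recomputed tag = 0344; claimed = 0344 → match.

valid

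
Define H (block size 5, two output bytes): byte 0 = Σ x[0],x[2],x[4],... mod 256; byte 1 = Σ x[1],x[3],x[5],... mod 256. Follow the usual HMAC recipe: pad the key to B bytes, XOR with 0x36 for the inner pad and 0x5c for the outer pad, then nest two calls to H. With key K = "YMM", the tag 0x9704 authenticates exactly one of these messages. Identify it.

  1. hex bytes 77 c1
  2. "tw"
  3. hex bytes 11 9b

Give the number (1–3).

2

Key "YMM" = 59 4d 4d is 3 bytes ≤ B = 5; zero-pad to 5 bytes: K' = 59 4d 4d 00 00.
K' ⊕ ipad = 6f 7b 7b 36 36; K' ⊕ opad = 05 11 11 5c 5c.
m1: inner = H(6f 7b 7b 36 36 77 c1) = e1 28; tag = H(05 11 11 5c 5c e1 28) = 9a4e
m2: inner = H(6f 7b 7b 36 36 74 77) = 97 25; tag = H(05 11 11 5c 5c 97 25) = 9704 ← matches
m3: inner = H(6f 7b 7b 36 36 11 9b) = bb c2; tag = H(05 11 11 5c 5c bb c2) = 3428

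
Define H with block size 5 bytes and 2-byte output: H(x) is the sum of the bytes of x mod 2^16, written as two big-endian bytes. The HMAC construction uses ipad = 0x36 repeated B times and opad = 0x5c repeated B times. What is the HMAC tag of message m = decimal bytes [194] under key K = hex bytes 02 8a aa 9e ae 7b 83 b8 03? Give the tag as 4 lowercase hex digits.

Key hex bytes 02 8a aa 9e ae 7b 83 b8 03 is 9 bytes > B = 5, so hash it first: H(key) = 04 3b, then zero-pad to 5 bytes: K' = 04 3b 00 00 00.
K' ⊕ ipad = 32 0d 36 36 36.  K' ⊕ opad = 58 67 5c 5c 5c.
Inner input = (K'⊕ipad) ∥ m = 32 0d 36 36 36 ∥ c2.
Inner hash: sum = 50+13+54+54+54+194 = 419 → 01 a3.
Outer input = (K'⊕opad) ∥ inner = 58 67 5c 5c 5c ∥ 01 a3.
Outer hash (tag): sum = 88+103+92+92+92+1+163 = 631 → 02 77.

0277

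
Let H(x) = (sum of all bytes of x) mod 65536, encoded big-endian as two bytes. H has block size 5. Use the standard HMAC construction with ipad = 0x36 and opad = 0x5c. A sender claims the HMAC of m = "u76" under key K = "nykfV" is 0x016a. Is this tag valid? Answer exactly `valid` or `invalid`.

valid

Key "nykfV" = 6e 79 6b 66 56 is exactly B = 5 bytes: K' = 6e 79 6b 66 56.
K' ⊕ ipad = 58 4f 5d 50 60; K' ⊕ opad = 32 25 37 3a 0a.
Inner hash: sum = 88+79+93+80+96+117+55+54 = 662 → 02 96.
Outer hash (recomputed tag): sum = 50+37+55+58+10+2+150 = 362 → 01 6a.
Recomputed tag = 016a; claimed = 016a → match.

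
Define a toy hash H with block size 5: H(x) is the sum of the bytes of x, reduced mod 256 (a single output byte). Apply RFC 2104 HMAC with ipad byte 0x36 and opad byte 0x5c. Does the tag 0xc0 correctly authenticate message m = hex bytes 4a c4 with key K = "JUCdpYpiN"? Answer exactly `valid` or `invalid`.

valid

Key "JUCdpYpiN" = 4a 55 43 64 70 59 70 69 4e is 9 bytes > B = 5, so hash it first: H(key) = 36, then zero-pad to 5 bytes: K' = 36 00 00 00 00.
K' ⊕ ipad = 00 36 36 36 36; K' ⊕ opad = 6a 5c 5c 5c 5c.
Inner hash: sum = 0+54+54+54+54+74+196 = 486; mod 256 = 230 → e6.
Outer hash (recomputed tag): sum = 106+92+92+92+92+230 = 704; mod 256 = 192 → c0.
Recomputed tag = c0; claimed = c0 → match.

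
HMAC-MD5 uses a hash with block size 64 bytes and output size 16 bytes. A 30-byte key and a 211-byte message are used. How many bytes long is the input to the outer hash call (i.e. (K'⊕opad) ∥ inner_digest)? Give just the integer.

Key is 30 ≤ 64 bytes, zero-padded: |K'| = 64.
Outer input = (K'⊕opad) ∥ H(inner) → 64 + 16 = 80 bytes.

80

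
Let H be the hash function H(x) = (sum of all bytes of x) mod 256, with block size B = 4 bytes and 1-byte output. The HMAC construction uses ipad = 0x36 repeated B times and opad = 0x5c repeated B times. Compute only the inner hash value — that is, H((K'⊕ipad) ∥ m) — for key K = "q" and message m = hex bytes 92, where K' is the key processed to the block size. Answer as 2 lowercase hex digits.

7b

Key "q" = 71 is 1 byte ≤ B = 4; zero-pad to 4 bytes: K' = 71 00 00 00.
K' ⊕ ipad = 47 36 36 36.
Inner input = 47 36 36 36 ∥ 92.
Inner hash: sum = 71+54+54+54+146 = 379; mod 256 = 123 → 7b.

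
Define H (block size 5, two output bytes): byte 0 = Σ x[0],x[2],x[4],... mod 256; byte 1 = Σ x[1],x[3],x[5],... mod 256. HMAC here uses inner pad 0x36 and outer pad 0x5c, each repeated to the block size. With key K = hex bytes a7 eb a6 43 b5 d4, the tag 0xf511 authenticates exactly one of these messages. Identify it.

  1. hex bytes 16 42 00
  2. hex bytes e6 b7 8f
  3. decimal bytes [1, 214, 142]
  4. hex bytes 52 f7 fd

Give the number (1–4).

Key hex bytes a7 eb a6 43 b5 d4 is 6 bytes > B = 5, so hash it first: H(key) = 02 02, then zero-pad to 5 bytes: K' = 02 02 00 00 00.
K' ⊕ ipad = 34 34 36 36 36; K' ⊕ opad = 5e 5e 5c 5c 5c.
m1: inner = H(34 34 36 36 36 16 42 00) = e2 80; tag = H(5e 5e 5c 5c 5c e2 80) = 969c
m2: inner = H(34 34 36 36 36 e6 b7 8f) = 57 df; tag = H(5e 5e 5c 5c 5c 57 df) = f511 ← matches
m3: inner = H(34 34 36 36 36 01 d6 8e) = 76 f9; tag = H(5e 5e 5c 5c 5c 76 f9) = 0f30
m4: inner = H(34 34 36 36 36 52 f7 fd) = 97 b9; tag = H(5e 5e 5c 5c 5c 97 b9) = cf51

2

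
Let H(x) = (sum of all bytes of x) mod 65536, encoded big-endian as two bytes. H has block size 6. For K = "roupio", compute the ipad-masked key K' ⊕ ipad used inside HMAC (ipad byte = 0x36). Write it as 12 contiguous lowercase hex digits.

445943465f59

Key "roupio" = 72 6f 75 70 69 6f is exactly B = 6 bytes: K' = 72 6f 75 70 69 6f.
XOR each byte with 0x36: 72⊕36=44, 6f⊕36=59, 75⊕36=43, 70⊕36=46, 69⊕36=5f, 6f⊕36=59.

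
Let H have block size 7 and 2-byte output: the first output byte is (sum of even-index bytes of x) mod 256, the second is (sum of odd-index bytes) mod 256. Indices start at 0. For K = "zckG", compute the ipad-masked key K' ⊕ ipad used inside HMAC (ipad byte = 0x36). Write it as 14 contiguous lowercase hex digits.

4c555d71363636

Key "zckG" = 7a 63 6b 47 is 4 bytes ≤ B = 7; zero-pad to 7 bytes: K' = 7a 63 6b 47 00 00 00.
XOR each byte with 0x36: 7a⊕36=4c, 63⊕36=55, 6b⊕36=5d, 47⊕36=71, 00⊕36=36, 00⊕36=36, 00⊕36=36.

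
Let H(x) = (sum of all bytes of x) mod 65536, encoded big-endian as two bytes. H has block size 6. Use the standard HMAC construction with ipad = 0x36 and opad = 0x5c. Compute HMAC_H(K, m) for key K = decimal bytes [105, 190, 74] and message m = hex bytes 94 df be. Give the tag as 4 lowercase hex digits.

Key decimal bytes [105, 190, 74] = 69 be 4a is 3 bytes ≤ B = 6; zero-pad to 6 bytes: K' = 69 be 4a 00 00 00.
K' ⊕ ipad = 5f 88 7c 36 36 36.  K' ⊕ opad = 35 e2 16 5c 5c 5c.
Inner input = (K'⊕ipad) ∥ m = 5f 88 7c 36 36 36 ∥ 94 df be.
Inner hash: sum = 95+136+124+54+54+54+148+223+190 = 1078 → 04 36.
Outer input = (K'⊕opad) ∥ inner = 35 e2 16 5c 5c 5c ∥ 04 36.
Outer hash (tag): sum = 53+226+22+92+92+92+4+54 = 635 → 02 7b.

027b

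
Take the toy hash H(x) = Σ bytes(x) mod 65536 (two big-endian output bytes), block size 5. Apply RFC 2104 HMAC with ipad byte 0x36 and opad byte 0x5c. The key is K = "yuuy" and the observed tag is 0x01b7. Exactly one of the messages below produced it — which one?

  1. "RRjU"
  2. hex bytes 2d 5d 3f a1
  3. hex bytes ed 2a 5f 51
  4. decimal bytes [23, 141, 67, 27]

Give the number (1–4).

Key "yuuy" = 79 75 75 79 is 4 bytes ≤ B = 5; zero-pad to 5 bytes: K' = 79 75 75 79 00.
K' ⊕ ipad = 4f 43 43 4f 36; K' ⊕ opad = 25 29 29 25 5c.
m1: inner = H(4f 43 43 4f 36 52 52 6a 55) = 02 bd; tag = H(25 29 29 25 5c 02 bd) = 01b7 ← matches
m2: inner = H(4f 43 43 4f 36 2d 5d 3f a1) = 02 c4; tag = H(25 29 29 25 5c 02 c4) = 01be
m3: inner = H(4f 43 43 4f 36 ed 2a 5f 51) = 03 21; tag = H(25 29 29 25 5c 03 21) = 011c
m4: inner = H(4f 43 43 4f 36 17 8d 43 1b) = 02 5c; tag = H(25 29 29 25 5c 02 5c) = 0156

1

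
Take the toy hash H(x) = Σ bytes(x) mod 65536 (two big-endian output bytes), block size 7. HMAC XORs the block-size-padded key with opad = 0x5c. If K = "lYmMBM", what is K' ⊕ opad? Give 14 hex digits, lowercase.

300531111e115c

Key "lYmMBM" = 6c 59 6d 4d 42 4d is 6 bytes ≤ B = 7; zero-pad to 7 bytes: K' = 6c 59 6d 4d 42 4d 00.
XOR each byte with 0x5c: 6c⊕5c=30, 59⊕5c=05, 6d⊕5c=31, 4d⊕5c=11, 42⊕5c=1e, 4d⊕5c=11, 00⊕5c=5c.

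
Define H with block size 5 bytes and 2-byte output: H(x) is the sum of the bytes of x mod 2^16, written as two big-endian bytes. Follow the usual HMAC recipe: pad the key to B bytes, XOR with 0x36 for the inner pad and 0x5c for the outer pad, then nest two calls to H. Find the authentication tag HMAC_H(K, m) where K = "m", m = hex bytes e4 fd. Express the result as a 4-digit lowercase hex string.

Key "m" = 6d is 1 byte ≤ B = 5; zero-pad to 5 bytes: K' = 6d 00 00 00 00.
K' ⊕ ipad = 5b 36 36 36 36.  K' ⊕ opad = 31 5c 5c 5c 5c.
Inner input = (K'⊕ipad) ∥ m = 5b 36 36 36 36 ∥ e4 fd.
Inner hash: sum = 91+54+54+54+54+228+253 = 788 → 03 14.
Outer input = (K'⊕opad) ∥ inner = 31 5c 5c 5c 5c ∥ 03 14.
Outer hash (tag): sum = 49+92+92+92+92+3+20 = 440 → 01 b8.

01b8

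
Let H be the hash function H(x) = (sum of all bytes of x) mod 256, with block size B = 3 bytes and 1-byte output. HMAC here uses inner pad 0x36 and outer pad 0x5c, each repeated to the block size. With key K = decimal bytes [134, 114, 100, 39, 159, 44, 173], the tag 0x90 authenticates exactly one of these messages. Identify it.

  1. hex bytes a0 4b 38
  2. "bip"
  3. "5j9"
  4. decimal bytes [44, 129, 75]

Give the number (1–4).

Key decimal bytes [134, 114, 100, 39, 159, 44, 173] = 86 72 64 27 9f 2c ad is 7 bytes > B = 3, so hash it first: H(key) = fb, then zero-pad to 3 bytes: K' = fb 00 00.
K' ⊕ ipad = cd 36 36; K' ⊕ opad = a7 5c 5c.
m1: inner = H(cd 36 36 a0 4b 38) = 5c; tag = H(a7 5c 5c 5c) = bb
m2: inner = H(cd 36 36 62 69 70) = 74; tag = H(a7 5c 5c 74) = d3
m3: inner = H(cd 36 36 35 6a 39) = 11; tag = H(a7 5c 5c 11) = 70
m4: inner = H(cd 36 36 2c 81 4b) = 31; tag = H(a7 5c 5c 31) = 90 ← matches

4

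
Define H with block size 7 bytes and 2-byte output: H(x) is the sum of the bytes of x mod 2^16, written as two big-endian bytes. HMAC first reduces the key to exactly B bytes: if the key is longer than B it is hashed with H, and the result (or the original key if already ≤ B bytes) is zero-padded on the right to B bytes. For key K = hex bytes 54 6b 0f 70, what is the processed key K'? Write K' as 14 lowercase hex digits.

Key hex bytes 54 6b 0f 70 is 4 bytes ≤ B = 7; zero-pad to 7 bytes: K' = 54 6b 0f 70 00 00 00.

546b0f70000000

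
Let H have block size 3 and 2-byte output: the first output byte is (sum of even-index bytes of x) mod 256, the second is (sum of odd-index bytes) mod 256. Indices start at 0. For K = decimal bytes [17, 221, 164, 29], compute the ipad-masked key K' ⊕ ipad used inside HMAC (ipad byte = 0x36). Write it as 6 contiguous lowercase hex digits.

Key decimal bytes [17, 221, 164, 29] = 11 dd a4 1d is 4 bytes > B = 3, so hash it first: H(key) = b5 fa, then zero-pad to 3 bytes: K' = b5 fa 00.
XOR each byte with 0x36: b5⊕36=83, fa⊕36=cc, 00⊕36=36.

83cc36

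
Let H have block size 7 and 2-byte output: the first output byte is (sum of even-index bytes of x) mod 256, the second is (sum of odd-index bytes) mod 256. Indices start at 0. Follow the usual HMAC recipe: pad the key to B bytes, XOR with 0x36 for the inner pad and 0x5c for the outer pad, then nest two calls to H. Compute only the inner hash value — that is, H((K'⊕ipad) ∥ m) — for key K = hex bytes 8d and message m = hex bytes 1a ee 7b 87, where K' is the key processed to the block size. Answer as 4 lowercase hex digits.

d237

Key hex bytes 8d is 1 byte ≤ B = 7; zero-pad to 7 bytes: K' = 8d 00 00 00 00 00 00.
K' ⊕ ipad = bb 36 36 36 36 36 36.
Inner input = bb 36 36 36 36 36 36 ∥ 1a ee 7b 87.
Inner hash: even-index sum = 722 mod 256 = 210; odd-index sum = 311 mod 256 = 55 → d2 37.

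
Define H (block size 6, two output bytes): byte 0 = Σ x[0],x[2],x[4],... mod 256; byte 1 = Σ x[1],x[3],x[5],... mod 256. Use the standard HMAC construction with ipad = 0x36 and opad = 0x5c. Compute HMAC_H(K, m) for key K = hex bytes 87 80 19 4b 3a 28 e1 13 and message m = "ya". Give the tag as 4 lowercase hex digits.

110f

Key hex bytes 87 80 19 4b 3a 28 e1 13 is 8 bytes > B = 6, so hash it first: H(key) = bb 06, then zero-pad to 6 bytes: K' = bb 06 00 00 00 00.
K' ⊕ ipad = 8d 30 36 36 36 36.  K' ⊕ opad = e7 5a 5c 5c 5c 5c.
Inner input = (K'⊕ipad) ∥ m = 8d 30 36 36 36 36 ∥ 79 61.
Inner hash: even-index sum = 370 mod 256 = 114; odd-index sum = 253 mod 256 = 253 → 72 fd.
Outer input = (K'⊕opad) ∥ inner = e7 5a 5c 5c 5c 5c ∥ 72 fd.
Outer hash (tag): even-index sum = 529 mod 256 = 17; odd-index sum = 527 mod 256 = 15 → 11 0f.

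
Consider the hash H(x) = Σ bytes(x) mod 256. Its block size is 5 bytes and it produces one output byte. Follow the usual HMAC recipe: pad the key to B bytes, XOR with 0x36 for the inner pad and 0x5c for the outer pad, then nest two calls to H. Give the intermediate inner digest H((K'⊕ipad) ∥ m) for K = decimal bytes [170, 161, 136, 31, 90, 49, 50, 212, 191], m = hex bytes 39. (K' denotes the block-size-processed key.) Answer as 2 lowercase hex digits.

85

Key decimal bytes [170, 161, 136, 31, 90, 49, 50, 212, 191] = aa a1 88 1f 5a 31 32 d4 bf is 9 bytes > B = 5, so hash it first: H(key) = 42, then zero-pad to 5 bytes: K' = 42 00 00 00 00.
K' ⊕ ipad = 74 36 36 36 36.
Inner input = 74 36 36 36 36 ∥ 39.
Inner hash: sum = 116+54+54+54+54+57 = 389; mod 256 = 133 → 85.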